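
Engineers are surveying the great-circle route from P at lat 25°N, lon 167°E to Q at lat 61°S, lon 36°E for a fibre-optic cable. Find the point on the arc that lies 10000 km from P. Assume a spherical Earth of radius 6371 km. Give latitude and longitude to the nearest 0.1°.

≈ lat 52.3°S, lon 114.3°E

Convert each endpoint to a unit vector on the sphere (x = cos φ cos λ, y = cos φ sin λ, z = sin φ).
The central angle between the endpoints is δ = arccos(p₁·p₂) ≈ 2.289 rad (131.1°). The total great-circle distance is δ·R ≈ 2.289 × 6371 ≈ 14582 km, so the target fraction is f = 10000/14582 ≈ 0.686.
Interpolate at f ≈ 0.686 with slerp weights a = sin((1−f)δ)/sin δ ≈ 0.875, b = sin(fδ)/sin δ ≈ 1.328.
p = a·p₁ + b·p₂ ≈ (-0.252, 0.557, -0.792); φ = arcsin(p_z) ≈ -52.34°, λ = atan2(p_y, p_x) ≈ 114.33°.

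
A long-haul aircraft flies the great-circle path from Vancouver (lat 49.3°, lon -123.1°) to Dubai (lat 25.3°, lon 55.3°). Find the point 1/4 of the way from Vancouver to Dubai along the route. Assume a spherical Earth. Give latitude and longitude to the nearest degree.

≈ lat 76°, lon -120°

Write both endpoints as unit vectors p₁, p₂ with components (cos φ cos λ, cos φ sin λ, sin φ).
The central angle between the endpoints is δ = arccos(p₁·p₂) ≈ 1.839 rad (105.4°).
Interpolate at f = 1/4 with slerp weights a = sin((1−f)δ)/sin δ ≈ 1.018, b = sin(fδ)/sin δ ≈ 0.460.
p = a·p₁ + b·p₂ ≈ (-0.126, -0.214, 0.969); φ = arcsin(p_z) ≈ 75.62°, λ = atan2(p_y, p_x) ≈ -120.42°.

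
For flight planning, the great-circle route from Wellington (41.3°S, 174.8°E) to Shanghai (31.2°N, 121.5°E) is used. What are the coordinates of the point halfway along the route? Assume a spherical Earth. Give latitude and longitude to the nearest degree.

≈ 6°S, 146°E

Convert each endpoint to a unit vector on the sphere (x = cos φ cos λ, y = cos φ sin λ, z = sin φ).
The central angle between the endpoints is δ = arccos(p₁·p₂) ≈ 1.529 rad (87.6°).
Interpolate at f = 1/2 with slerp weights a = sin((1−f)δ)/sin δ ≈ 0.693, b = sin(fδ)/sin δ ≈ 0.693.
p = a·p₁ + b·p₂ ≈ (-0.828, 0.552, -0.098); φ = arcsin(p_z) ≈ -5.64°, λ = atan2(p_y, p_x) ≈ 146.29°.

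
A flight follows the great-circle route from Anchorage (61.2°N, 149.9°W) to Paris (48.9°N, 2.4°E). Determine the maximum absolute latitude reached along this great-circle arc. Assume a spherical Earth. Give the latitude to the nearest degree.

The great circle lies in the plane with unit normal n̂ = (p₁ × p₂)/|p₁ × p₂|.
Here n̂_z ≈ +0.159; the vertex latitude is φ_max = arccos|n̂_z| ≈ 80.8°.

≈ 81°N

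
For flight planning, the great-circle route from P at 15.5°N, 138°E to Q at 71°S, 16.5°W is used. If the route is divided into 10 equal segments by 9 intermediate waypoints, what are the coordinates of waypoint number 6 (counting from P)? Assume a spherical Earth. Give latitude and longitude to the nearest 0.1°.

Convert each endpoint to a unit vector on the sphere (x = cos φ cos λ, y = cos φ sin λ, z = sin φ).
The central angle between the endpoints is δ = arccos(p₁·p₂) ≈ 2.136 rad (122.4°).
Interpolate at f = 6/10 with slerp weights a = sin((1−f)δ)/sin δ ≈ 0.893, b = sin(fδ)/sin δ ≈ 1.135.
p = a·p₁ + b·p₂ ≈ (-0.285, 0.471, -0.835); φ = arcsin(p_z) ≈ -56.58°, λ = atan2(p_y, p_x) ≈ 121.21°.

≈ 56.6°S, 121.2°E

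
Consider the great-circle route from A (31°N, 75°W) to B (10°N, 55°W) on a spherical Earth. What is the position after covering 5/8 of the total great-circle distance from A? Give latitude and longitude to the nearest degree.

From cos δ = sin φ₁ sin φ₂ + cos φ₁ cos φ₂ cos Δλ, the central angle is δ ≈ 0.489 rad (28.0°).
Interpolate at f = 5/8 with slerp weights a = sin((1−f)δ)/sin δ ≈ 0.388, b = sin(fδ)/sin δ ≈ 0.641.
p = a·p₁ + b·p₂ ≈ (0.448, -0.838, 0.311); φ = arcsin(p_z) ≈ 18.13°, λ = atan2(p_y, p_x) ≈ -61.88°.

≈ (18°N, 62°W)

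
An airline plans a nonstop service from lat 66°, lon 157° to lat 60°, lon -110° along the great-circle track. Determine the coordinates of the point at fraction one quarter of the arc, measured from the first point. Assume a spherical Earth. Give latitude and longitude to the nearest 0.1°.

≈ lat 70.3°, lon -179.5°

Write both endpoints as unit vectors p₁, p₂ with components (cos φ cos λ, cos φ sin λ, sin φ).
The central angle between the endpoints is δ = arccos(p₁·p₂) ≈ 0.675 rad (38.7°).
Interpolate at f = 1/4 with slerp weights a = sin((1−f)δ)/sin δ ≈ 0.776, b = sin(fδ)/sin δ ≈ 0.269.
p = a·p₁ + b·p₂ ≈ (-0.336, -0.003, 0.942); φ = arcsin(p_z) ≈ 70.34°, λ = atan2(p_y, p_x) ≈ -179.50°.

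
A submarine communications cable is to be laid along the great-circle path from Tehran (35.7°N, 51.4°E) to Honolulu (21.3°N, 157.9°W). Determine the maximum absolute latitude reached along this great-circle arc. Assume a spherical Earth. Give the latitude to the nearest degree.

The great circle lies in the plane with unit normal n̂ = (p₁ × p₂)/|p₁ × p₂|.
Here n̂_z ≈ +0.414; the vertex latitude is φ_max = arccos|n̂_z| ≈ 65.5°.
Check via Clairaut: cos φ_max = |cos φ₁| · sin C = cos(35.7°)·sin(30.7°) ≈ 0.414, again giving ≈ 65.5°.

≈ 66°N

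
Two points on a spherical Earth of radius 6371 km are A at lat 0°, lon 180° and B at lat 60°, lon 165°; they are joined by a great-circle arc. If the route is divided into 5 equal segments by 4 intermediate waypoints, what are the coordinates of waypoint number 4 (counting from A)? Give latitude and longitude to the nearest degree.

≈ lat 48°, lon 170°

Convert each endpoint to a unit vector on the sphere (x = cos φ cos λ, y = cos φ sin λ, z = sin φ).
The central angle between the endpoints is δ = arccos(p₁·p₂) ≈ 1.067 rad (61.1°).
Interpolate at f = 4/5 with slerp weights a = sin((1−f)δ)/sin δ ≈ 0.242, b = sin(fδ)/sin δ ≈ 0.861.
p = a·p₁ + b·p₂ ≈ (-0.657, 0.111, 0.745); φ = arcsin(p_z) ≈ 48.18°, λ = atan2(p_y, p_x) ≈ 170.39°.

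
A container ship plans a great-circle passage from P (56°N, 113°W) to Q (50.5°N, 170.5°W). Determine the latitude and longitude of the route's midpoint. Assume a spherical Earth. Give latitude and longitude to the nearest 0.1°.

≈ (56.8°N, 143.8°W)

Write both endpoints as unit vectors p₁, p₂ with components (cos φ cos λ, cos φ sin λ, sin φ).
The central angle between the endpoints is δ = arccos(p₁·p₂) ≈ 0.590 rad (33.8°).
Interpolate at f = 1/2 with slerp weights a = sin((1−f)δ)/sin δ ≈ 0.523, b = sin(fδ)/sin δ ≈ 0.523.
p = a·p₁ + b·p₂ ≈ (-0.442, -0.324, 0.836); φ = arcsin(p_z) ≈ 56.77°, λ = atan2(p_y, p_x) ≈ -143.77°.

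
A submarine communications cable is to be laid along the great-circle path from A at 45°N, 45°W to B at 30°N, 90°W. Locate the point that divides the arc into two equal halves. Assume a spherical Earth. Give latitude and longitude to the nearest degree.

≈ 40°N, 70°W

From cos δ = sin φ₁ sin φ₂ + cos φ₁ cos φ₂ cos Δλ, the central angle is δ ≈ 0.666 rad (38.1°).
Interpolate at f = 1/2 with slerp weights a = sin((1−f)δ)/sin δ ≈ 0.529, b = sin(fδ)/sin δ ≈ 0.529.
p = a·p₁ + b·p₂ ≈ (0.265, -0.723, 0.639); φ = arcsin(p_z) ≈ 39.69°, λ = atan2(p_y, p_x) ≈ -69.90°.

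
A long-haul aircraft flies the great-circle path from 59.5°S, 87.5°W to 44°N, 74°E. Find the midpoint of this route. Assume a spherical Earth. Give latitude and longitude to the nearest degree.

≈ 30°S, 40°E

Convert each endpoint to a unit vector on the sphere (x = cos φ cos λ, y = cos φ sin λ, z = sin φ).
The central angle between the endpoints is δ = arccos(p₁·p₂) ≈ 2.808 rad (160.9°).
Interpolate at f = 1/2 with slerp weights a = sin((1−f)δ)/sin δ ≈ 3.009, b = sin(fδ)/sin δ ≈ 3.009.
p = a·p₁ + b·p₂ ≈ (0.663, 0.555, -0.502); φ = arcsin(p_z) ≈ -30.16°, λ = atan2(p_y, p_x) ≈ 39.92°.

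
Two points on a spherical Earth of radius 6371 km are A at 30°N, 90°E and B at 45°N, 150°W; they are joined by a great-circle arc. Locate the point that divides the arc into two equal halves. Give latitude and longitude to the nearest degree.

≈ 57°N, 140°E

Write both endpoints as unit vectors p₁, p₂ with components (cos φ cos λ, cos φ sin λ, sin φ).
The central angle between the endpoints is δ = arccos(p₁·p₂) ≈ 1.523 rad (87.3°).
Interpolate at f = 1/2 with slerp weights a = sin((1−f)δ)/sin δ ≈ 0.691, b = sin(fδ)/sin δ ≈ 0.691.
p = a·p₁ + b·p₂ ≈ (-0.423, 0.354, 0.834); φ = arcsin(p_z) ≈ 56.51°, λ = atan2(p_y, p_x) ≈ 140.08°.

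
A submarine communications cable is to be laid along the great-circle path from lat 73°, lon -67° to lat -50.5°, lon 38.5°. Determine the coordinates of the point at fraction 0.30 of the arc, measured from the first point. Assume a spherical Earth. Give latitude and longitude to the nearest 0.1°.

≈ lat 43.1°, lon 0.3°

Write both endpoints as unit vectors p₁, p₂ with components (cos φ cos λ, cos φ sin λ, sin φ).
The central angle between the endpoints is δ = arccos(p₁·p₂) ≈ 2.478 rad (142.0°).
Interpolate at f = 0.30 with slerp weights a = sin((1−f)δ)/sin δ ≈ 1.601, b = sin(fδ)/sin δ ≈ 1.098.
p = a·p₁ + b·p₂ ≈ (0.730, 0.004, 0.684); φ = arcsin(p_z) ≈ 43.14°, λ = atan2(p_y, p_x) ≈ 0.31°.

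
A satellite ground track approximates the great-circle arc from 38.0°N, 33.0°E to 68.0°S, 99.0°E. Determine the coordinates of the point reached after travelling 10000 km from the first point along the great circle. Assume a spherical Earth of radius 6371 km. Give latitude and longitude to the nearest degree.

Write both endpoints as unit vectors p₁, p₂ with components (cos φ cos λ, cos φ sin λ, sin φ).
The central angle between the endpoints is δ = arccos(p₁·p₂) ≈ 2.038 rad (116.8°). The total great-circle distance is δ·R ≈ 2.038 × 6371 ≈ 12987 km, so the target fraction is f = 10000/12987 ≈ 0.770.
Interpolate at f ≈ 0.770 with slerp weights a = sin((1−f)δ)/sin δ ≈ 0.506, b = sin(fδ)/sin δ ≈ 1.120.
p = a·p₁ + b·p₂ ≈ (0.269, 0.632, -0.727); φ = arcsin(p_z) ≈ -46.64°, λ = atan2(p_y, p_x) ≈ 66.95°.

≈ 47°S, 67°E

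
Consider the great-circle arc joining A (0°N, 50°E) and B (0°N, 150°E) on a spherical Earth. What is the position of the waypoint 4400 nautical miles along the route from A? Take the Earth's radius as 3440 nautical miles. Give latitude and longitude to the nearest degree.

Write both endpoints as unit vectors p₁, p₂ with components (cos φ cos λ, cos φ sin λ, sin φ).
The central angle between the endpoints is δ = arccos(p₁·p₂) ≈ 1.745 rad (100.0°). The total great-circle distance is δ·R ≈ 1.745 × 3440 ≈ 6004 nmi, so the target fraction is f = 4400/6004 ≈ 0.733.
Interpolate at f ≈ 0.733 with slerp weights a = sin((1−f)δ)/sin δ ≈ 0.456, b = sin(fδ)/sin δ ≈ 0.973.
p = a·p₁ + b·p₂ ≈ (-0.549, 0.836, 0.000); φ = arcsin(p_z) ≈ 0.00°, λ = atan2(p_y, p_x) ≈ 123.29°.

≈ (0°N, 123°E)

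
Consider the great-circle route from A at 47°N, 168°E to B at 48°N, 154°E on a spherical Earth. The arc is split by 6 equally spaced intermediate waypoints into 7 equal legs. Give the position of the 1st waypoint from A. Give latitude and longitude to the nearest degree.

≈ 47°N, 166°E

Write both endpoints as unit vectors p₁, p₂ with components (cos φ cos λ, cos φ sin λ, sin φ).
The central angle between the endpoints is δ = arccos(p₁·p₂) ≈ 0.166 rad (9.5°).
Interpolate at f = 1/7 with slerp weights a = sin((1−f)δ)/sin δ ≈ 0.858, b = sin(fδ)/sin δ ≈ 0.144.
p = a·p₁ + b·p₂ ≈ (-0.659, 0.164, 0.734); φ = arcsin(p_z) ≈ 47.25°, λ = atan2(p_y, p_x) ≈ 166.04°.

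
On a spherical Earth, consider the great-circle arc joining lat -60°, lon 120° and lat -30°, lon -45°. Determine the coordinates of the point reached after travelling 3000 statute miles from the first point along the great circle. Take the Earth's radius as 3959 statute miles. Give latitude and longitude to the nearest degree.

The haversine formula gives a central angle δ ≈ 1.556 rad (89.2°) between the endpoints. The total great-circle distance is δ·R ≈ 1.556 × 3959 ≈ 6160 mi, so the target fraction is f = 3000/6160 ≈ 0.487.
Interpolate at f ≈ 0.487 with slerp weights a = sin((1−f)δ)/sin δ ≈ 0.716, b = sin(fδ)/sin δ ≈ 0.687.
p = a·p₁ + b·p₂ ≈ (0.242, -0.111, -0.964); φ = arcsin(p_z) ≈ -74.57°, λ = atan2(p_y, p_x) ≈ -24.61°.

≈ lat -75°, lon -25°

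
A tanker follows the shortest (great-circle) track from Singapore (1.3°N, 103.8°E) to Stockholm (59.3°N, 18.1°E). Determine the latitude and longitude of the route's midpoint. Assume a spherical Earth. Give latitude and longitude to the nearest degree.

≈ (37°N, 78°E)

Write both endpoints as unit vectors p₁, p₂ with components (cos φ cos λ, cos φ sin λ, sin φ).
The central angle between the endpoints is δ = arccos(p₁·p₂) ≈ 1.513 rad (86.7°).
Interpolate at f = 1/2 with slerp weights a = sin((1−f)δ)/sin δ ≈ 0.688, b = sin(fδ)/sin δ ≈ 0.688.
p = a·p₁ + b·p₂ ≈ (0.170, 0.777, 0.607); φ = arcsin(p_z) ≈ 37.36°, λ = atan2(p_y, p_x) ≈ 77.67°.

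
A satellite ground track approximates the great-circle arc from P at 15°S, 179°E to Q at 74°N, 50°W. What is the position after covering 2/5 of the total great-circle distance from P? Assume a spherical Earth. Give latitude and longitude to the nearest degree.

Convert each endpoint to a unit vector on the sphere (x = cos φ cos λ, y = cos φ sin λ, z = sin φ).
The central angle between the endpoints is δ = arccos(p₁·p₂) ≈ 2.008 rad (115.1°).
Interpolate at f = 2/5 with slerp weights a = sin((1−f)δ)/sin δ ≈ 1.031, b = sin(fδ)/sin δ ≈ 0.794.
p = a·p₁ + b·p₂ ≈ (-0.855, -0.150, 0.497); φ = arcsin(p_z) ≈ 29.79°, λ = atan2(p_y, p_x) ≈ -170.02°.

≈ 30°N, 170°W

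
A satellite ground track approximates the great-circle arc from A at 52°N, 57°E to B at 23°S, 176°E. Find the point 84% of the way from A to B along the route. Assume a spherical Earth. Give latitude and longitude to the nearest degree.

Convert each endpoint to a unit vector on the sphere (x = cos φ cos λ, y = cos φ sin λ, z = sin φ).
The central angle between the endpoints is δ = arccos(p₁·p₂) ≈ 2.193 rad (125.6°).
Interpolate at f = 0.84 with slerp weights a = sin((1−f)δ)/sin δ ≈ 0.423, b = sin(fδ)/sin δ ≈ 1.185.
p = a·p₁ + b·p₂ ≈ (-0.947, 0.294, -0.130); φ = arcsin(p_z) ≈ -7.47°, λ = atan2(p_y, p_x) ≈ 162.72°.

≈ 7°S, 163°E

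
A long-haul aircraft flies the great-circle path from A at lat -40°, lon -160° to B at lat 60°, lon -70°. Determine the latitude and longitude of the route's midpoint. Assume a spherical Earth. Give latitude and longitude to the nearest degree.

≈ lat 14°, lon -127°

Write both endpoints as unit vectors p₁, p₂ with components (cos φ cos λ, cos φ sin λ, sin φ).
The central angle between the endpoints is δ = arccos(p₁·p₂) ≈ 2.161 rad (123.8°).
Interpolate at f = 1/2 with slerp weights a = sin((1−f)δ)/sin δ ≈ 1.062, b = sin(fδ)/sin δ ≈ 1.062.
p = a·p₁ + b·p₂ ≈ (-0.583, -0.777, 0.237); φ = arcsin(p_z) ≈ 13.71°, λ = atan2(p_y, p_x) ≈ -126.87°.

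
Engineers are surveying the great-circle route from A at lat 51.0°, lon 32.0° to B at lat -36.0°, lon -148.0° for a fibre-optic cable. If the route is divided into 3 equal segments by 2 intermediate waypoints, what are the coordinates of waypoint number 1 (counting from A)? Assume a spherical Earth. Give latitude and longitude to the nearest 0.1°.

Convert each endpoint to a unit vector on the sphere (x = cos φ cos λ, y = cos φ sin λ, z = sin φ).
The central angle between the endpoints is δ = arccos(p₁·p₂) ≈ 2.880 rad (165.0°).
Interpolate at f = 1/3 with slerp weights a = sin((1−f)δ)/sin δ ≈ 3.631, b = sin(fδ)/sin δ ≈ 3.165.
p = a·p₁ + b·p₂ ≈ (-0.234, -0.146, 0.961); φ = arcsin(p_z) ≈ 74.00°, λ = atan2(p_y, p_x) ≈ -148.00°.

≈ lat 74.0°, lon -148.0°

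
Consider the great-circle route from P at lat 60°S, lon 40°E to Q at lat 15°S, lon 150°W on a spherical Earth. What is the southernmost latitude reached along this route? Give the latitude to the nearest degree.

≈ 85°S

The great circle lies in the plane with unit normal n̂ = (p₁ × p₂)/|p₁ × p₂|.
Here n̂_z ≈ +0.087; the vertex latitude is φ_max = arccos|n̂_z| ≈ 85.0°.
Check via Clairaut: cos φ_max = |cos φ₁| · sin C = cos(60.0°)·sin(170.0°) ≈ 0.087, again giving ≈ 85.0°.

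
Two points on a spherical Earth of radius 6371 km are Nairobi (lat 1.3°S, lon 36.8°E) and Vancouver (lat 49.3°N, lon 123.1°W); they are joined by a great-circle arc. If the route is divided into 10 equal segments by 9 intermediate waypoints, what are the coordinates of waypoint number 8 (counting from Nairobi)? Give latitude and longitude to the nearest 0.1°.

≈ lat 69.6°N, lon 89.6°W

The haversine formula gives a central angle δ ≈ 2.252 rad (129.0°) between the endpoints.
Interpolate at f = 8/10 with slerp weights a = sin((1−f)δ)/sin δ ≈ 0.560, b = sin(fδ)/sin δ ≈ 1.253.
p = a·p₁ + b·p₂ ≈ (0.002, -0.349, 0.937); φ = arcsin(p_z) ≈ 69.58°, λ = atan2(p_y, p_x) ≈ -89.63°.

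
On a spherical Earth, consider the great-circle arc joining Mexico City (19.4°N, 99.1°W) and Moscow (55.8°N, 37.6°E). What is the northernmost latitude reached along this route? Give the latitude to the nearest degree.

The great circle lies in the plane with unit normal n̂ = (p₁ × p₂)/|p₁ × p₂|.
Here n̂_z ≈ +0.366; the vertex latitude is φ_max = arccos|n̂_z| ≈ 68.5°.
Check via Clairaut: cos φ_max = |cos φ₁| · sin C = cos(19.4°)·sin(22.8°) ≈ 0.366, again giving ≈ 68.5°.

≈ 69°N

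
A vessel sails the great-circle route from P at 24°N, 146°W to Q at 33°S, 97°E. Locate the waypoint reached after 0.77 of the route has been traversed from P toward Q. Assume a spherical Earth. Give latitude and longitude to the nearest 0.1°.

The haversine formula gives a central angle δ ≈ 2.177 rad (124.7°) between the endpoints.
Interpolate at f = 0.77 with slerp weights a = sin((1−f)δ)/sin δ ≈ 0.584, b = sin(fδ)/sin δ ≈ 1.210.
p = a·p₁ + b·p₂ ≈ (-0.566, 0.709, -0.421); φ = arcsin(p_z) ≈ -24.92°, λ = atan2(p_y, p_x) ≈ 128.60°.

≈ 24.9°S, 128.6°E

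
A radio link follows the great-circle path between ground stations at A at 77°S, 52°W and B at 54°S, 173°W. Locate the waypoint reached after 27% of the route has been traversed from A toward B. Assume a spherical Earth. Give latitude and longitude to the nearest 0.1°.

≈ 80.2°S, 113.1°W

Write both endpoints as unit vectors p₁, p₂ with components (cos φ cos λ, cos φ sin λ, sin φ).
The central angle between the endpoints is δ = arccos(p₁·p₂) ≈ 0.767 rad (43.9°).
Interpolate at f = 0.27 with slerp weights a = sin((1−f)δ)/sin δ ≈ 0.765, b = sin(fδ)/sin δ ≈ 0.296.
p = a·p₁ + b·p₂ ≈ (-0.067, -0.157, -0.985); φ = arcsin(p_z) ≈ -80.18°, λ = atan2(p_y, p_x) ≈ -113.08°.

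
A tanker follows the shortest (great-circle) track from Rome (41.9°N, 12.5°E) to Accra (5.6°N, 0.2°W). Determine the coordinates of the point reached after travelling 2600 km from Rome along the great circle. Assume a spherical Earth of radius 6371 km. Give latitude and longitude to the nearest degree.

The haversine formula gives a central angle δ ≈ 0.664 rad (38.0°) between the endpoints. The total great-circle distance is δ·R ≈ 0.664 × 6371 ≈ 4228 km, so the target fraction is f = 2600/4228 ≈ 0.615.
Interpolate at f ≈ 0.615 with slerp weights a = sin((1−f)δ)/sin δ ≈ 0.410, b = sin(fδ)/sin δ ≈ 0.644.
p = a·p₁ + b·p₂ ≈ (0.939, 0.064, 0.337); φ = arcsin(p_z) ≈ 19.69°, λ = atan2(p_y, p_x) ≈ 3.89°.

≈ 20°N, 4°E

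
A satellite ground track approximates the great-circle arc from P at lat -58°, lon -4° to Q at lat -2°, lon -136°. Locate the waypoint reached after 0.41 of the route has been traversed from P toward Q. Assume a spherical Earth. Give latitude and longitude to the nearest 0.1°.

From cos δ = sin φ₁ sin φ₂ + cos φ₁ cos φ₂ cos Δλ, the central angle is δ ≈ 1.902 rad (109.0°).
Interpolate at f = 0.41 with slerp weights a = sin((1−f)δ)/sin δ ≈ 0.953, b = sin(fδ)/sin δ ≈ 0.743.
p = a·p₁ + b·p₂ ≈ (-0.031, -0.551, -0.834); φ = arcsin(p_z) ≈ -56.49°, λ = atan2(p_y, p_x) ≈ -93.20°.

≈ lat -56.5°, lon -93.2°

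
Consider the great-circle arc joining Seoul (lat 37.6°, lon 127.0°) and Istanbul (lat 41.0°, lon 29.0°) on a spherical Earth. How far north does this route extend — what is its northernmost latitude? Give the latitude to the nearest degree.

≈ 51°

The great circle lies in the plane with unit normal n̂ = (p₁ × p₂)/|p₁ × p₂|.
Here n̂_z ≈ -0.624; the vertex latitude is φ_max = arccos|n̂_z| ≈ 51.4°.
Check via Clairaut: cos φ_max = |cos φ₁| · sin C = cos(37.6°)·sin(52.0°) ≈ 0.624, again giving ≈ 51.4°.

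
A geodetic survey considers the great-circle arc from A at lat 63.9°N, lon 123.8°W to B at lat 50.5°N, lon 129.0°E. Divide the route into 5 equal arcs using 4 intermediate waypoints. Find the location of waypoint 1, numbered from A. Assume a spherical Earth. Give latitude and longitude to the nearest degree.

Write both endpoints as unit vectors p₁, p₂ with components (cos φ cos λ, cos φ sin λ, sin φ).
The central angle between the endpoints is δ = arccos(p₁·p₂) ≈ 0.914 rad (52.4°).
Interpolate at f = 1/5 with slerp weights a = sin((1−f)δ)/sin δ ≈ 0.843, b = sin(fδ)/sin δ ≈ 0.230.
p = a·p₁ + b·p₂ ≈ (-0.298, -0.195, 0.934); φ = arcsin(p_z) ≈ 69.13°, λ = atan2(p_y, p_x) ≈ -146.85°.

≈ lat 69°N, lon 147°W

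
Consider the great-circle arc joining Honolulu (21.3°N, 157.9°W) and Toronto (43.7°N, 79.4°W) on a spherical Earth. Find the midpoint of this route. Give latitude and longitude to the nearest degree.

Convert each endpoint to a unit vector on the sphere (x = cos φ cos λ, y = cos φ sin λ, z = sin φ).
The central angle between the endpoints is δ = arccos(p₁·p₂) ≈ 1.175 rad (67.3°).
Interpolate at f = 1/2 with slerp weights a = sin((1−f)δ)/sin δ ≈ 0.601, b = sin(fδ)/sin δ ≈ 0.601.
p = a·p₁ + b·p₂ ≈ (-0.439, -0.638, 0.633); φ = arcsin(p_z) ≈ 39.29°, λ = atan2(p_y, p_x) ≈ -124.53°.

≈ 39°N, 125°W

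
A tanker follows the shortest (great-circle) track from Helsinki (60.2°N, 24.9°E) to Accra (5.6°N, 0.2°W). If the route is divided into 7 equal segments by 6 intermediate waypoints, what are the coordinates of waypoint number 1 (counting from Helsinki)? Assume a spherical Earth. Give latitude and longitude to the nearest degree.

≈ 53°N, 18°E

Convert each endpoint to a unit vector on the sphere (x = cos φ cos λ, y = cos φ sin λ, z = sin φ).
The central angle between the endpoints is δ = arccos(p₁·p₂) ≈ 1.009 rad (57.8°).
Interpolate at f = 1/7 with slerp weights a = sin((1−f)δ)/sin δ ≈ 0.899, b = sin(fδ)/sin δ ≈ 0.170.
p = a·p₁ + b·p₂ ≈ (0.574, 0.188, 0.797); φ = arcsin(p_z) ≈ 52.83°, λ = atan2(p_y, p_x) ≈ 18.09°.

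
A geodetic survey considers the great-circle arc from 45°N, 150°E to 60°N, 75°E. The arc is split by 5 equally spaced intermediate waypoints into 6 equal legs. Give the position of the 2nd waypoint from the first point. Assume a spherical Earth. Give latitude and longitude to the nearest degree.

The haversine formula gives a central angle δ ≈ 0.790 rad (45.3°) between the endpoints.
Interpolate at f = 2/6 with slerp weights a = sin((1−f)δ)/sin δ ≈ 0.708, b = sin(fδ)/sin δ ≈ 0.366.
p = a·p₁ + b·p₂ ≈ (-0.386, 0.427, 0.818); φ = arcsin(p_z) ≈ 54.85°, λ = atan2(p_y, p_x) ≈ 132.10°.

≈ 55°N, 132°E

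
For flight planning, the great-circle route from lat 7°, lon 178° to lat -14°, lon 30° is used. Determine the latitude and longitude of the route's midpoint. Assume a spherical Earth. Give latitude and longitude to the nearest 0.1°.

Write both endpoints as unit vectors p₁, p₂ with components (cos φ cos λ, cos φ sin λ, sin φ).
The central angle between the endpoints is δ = arccos(p₁·p₂) ≈ 2.580 rad (147.8°).
Interpolate at f = 1/2 with slerp weights a = sin((1−f)δ)/sin δ ≈ 1.803, b = sin(fδ)/sin δ ≈ 1.803.
p = a·p₁ + b·p₂ ≈ (-0.273, 0.937, -0.216); φ = arcsin(p_z) ≈ -12.50°, λ = atan2(p_y, p_x) ≈ 106.26°.

≈ lat -12.5°, lon 106.3°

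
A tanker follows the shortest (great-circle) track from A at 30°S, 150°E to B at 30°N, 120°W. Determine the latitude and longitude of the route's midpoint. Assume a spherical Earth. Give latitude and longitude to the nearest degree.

≈ 0°N, 165°W

Convert each endpoint to a unit vector on the sphere (x = cos φ cos λ, y = cos φ sin λ, z = sin φ).
The central angle between the endpoints is δ = arccos(p₁·p₂) ≈ 1.823 rad (104.5°).
Interpolate at f = 1/2 with slerp weights a = sin((1−f)δ)/sin δ ≈ 0.816, b = sin(fδ)/sin δ ≈ 0.816.
p = a·p₁ + b·p₂ ≈ (-0.966, -0.259, 0.000); φ = arcsin(p_z) ≈ 0.00°, λ = atan2(p_y, p_x) ≈ -165.00°.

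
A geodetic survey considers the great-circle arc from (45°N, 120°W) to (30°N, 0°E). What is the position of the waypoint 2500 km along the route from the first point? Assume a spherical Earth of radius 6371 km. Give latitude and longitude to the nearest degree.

Write both endpoints as unit vectors p₁, p₂ with components (cos φ cos λ, cos φ sin λ, sin φ).
The central angle between the endpoints is δ = arccos(p₁·p₂) ≈ 1.523 rad (87.3°). The total great-circle distance is δ·R ≈ 1.523 × 6371 ≈ 9706 km, so the target fraction is f = 2500/9706 ≈ 0.258.
Interpolate at f ≈ 0.258 with slerp weights a = sin((1−f)δ)/sin δ ≈ 0.906, b = sin(fδ)/sin δ ≈ 0.383.
p = a·p₁ + b·p₂ ≈ (0.011, -0.555, 0.832); φ = arcsin(p_z) ≈ 56.30°, λ = atan2(p_y, p_x) ≈ -88.84°.

≈ (56°N, 89°W)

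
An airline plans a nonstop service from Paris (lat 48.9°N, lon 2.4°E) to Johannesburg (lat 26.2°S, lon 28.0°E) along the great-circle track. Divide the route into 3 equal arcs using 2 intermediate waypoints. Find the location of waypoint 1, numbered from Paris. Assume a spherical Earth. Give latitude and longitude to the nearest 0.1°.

≈ lat 24.2°N, lon 13.4°E

Write both endpoints as unit vectors p₁, p₂ with components (cos φ cos λ, cos φ sin λ, sin φ).
The central angle between the endpoints is δ = arccos(p₁·p₂) ≈ 1.370 rad (78.5°).
Interpolate at f = 1/3 with slerp weights a = sin((1−f)δ)/sin δ ≈ 0.808, b = sin(fδ)/sin δ ≈ 0.450.
p = a·p₁ + b·p₂ ≈ (0.887, 0.212, 0.410); φ = arcsin(p_z) ≈ 24.21°, λ = atan2(p_y, p_x) ≈ 13.43°.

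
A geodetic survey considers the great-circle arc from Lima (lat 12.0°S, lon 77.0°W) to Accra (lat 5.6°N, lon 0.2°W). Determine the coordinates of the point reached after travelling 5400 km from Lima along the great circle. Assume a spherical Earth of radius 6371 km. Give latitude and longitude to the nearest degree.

≈ lat 2°S, lon 29°W

The haversine formula gives a central angle δ ≈ 1.367 rad (78.3°) between the endpoints. The total great-circle distance is δ·R ≈ 1.367 × 6371 ≈ 8712 km, so the target fraction is f = 5400/8712 ≈ 0.620.
Interpolate at f ≈ 0.620 with slerp weights a = sin((1−f)δ)/sin δ ≈ 0.507, b = sin(fδ)/sin δ ≈ 0.765.
p = a·p₁ + b·p₂ ≈ (0.873, -0.486, -0.031); φ = arcsin(p_z) ≈ -1.76°, λ = atan2(p_y, p_x) ≈ -29.09°.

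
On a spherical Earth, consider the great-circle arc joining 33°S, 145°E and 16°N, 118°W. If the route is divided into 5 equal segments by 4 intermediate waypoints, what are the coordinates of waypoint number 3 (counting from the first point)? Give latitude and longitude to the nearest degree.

The haversine formula gives a central angle δ ≈ 1.822 rad (104.4°) between the endpoints.
Interpolate at f = 3/5 with slerp weights a = sin((1−f)δ)/sin δ ≈ 0.687, b = sin(fδ)/sin δ ≈ 0.917.
p = a·p₁ + b·p₂ ≈ (-0.886, -0.447, -0.122); φ = arcsin(p_z) ≈ -6.99°, λ = atan2(p_y, p_x) ≈ -153.21°.

≈ 7°S, 153°W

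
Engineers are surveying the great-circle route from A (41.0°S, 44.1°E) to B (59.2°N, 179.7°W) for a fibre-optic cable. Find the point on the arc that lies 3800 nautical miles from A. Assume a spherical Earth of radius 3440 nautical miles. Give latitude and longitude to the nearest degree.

The haversine formula gives a central angle δ ≈ 2.573 rad (147.4°) between the endpoints. The total great-circle distance is δ·R ≈ 2.573 × 3440 ≈ 8850 nmi, so the target fraction is f = 3800/8850 ≈ 0.429.
Interpolate at f ≈ 0.429 with slerp weights a = sin((1−f)δ)/sin δ ≈ 1.846, b = sin(fδ)/sin δ ≈ 1.658.
p = a·p₁ + b·p₂ ≈ (0.152, 0.965, 0.213); φ = arcsin(p_z) ≈ 12.29°, λ = atan2(p_y, p_x) ≈ 81.07°.

≈ (12°N, 81°E)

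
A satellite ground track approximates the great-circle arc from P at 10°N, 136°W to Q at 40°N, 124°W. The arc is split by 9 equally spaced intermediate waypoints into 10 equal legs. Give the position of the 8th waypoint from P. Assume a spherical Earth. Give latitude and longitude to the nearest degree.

≈ 34°N, 127°W

Convert each endpoint to a unit vector on the sphere (x = cos φ cos λ, y = cos φ sin λ, z = sin φ).
The central angle between the endpoints is δ = arccos(p₁·p₂) ≈ 0.556 rad (31.8°).
Interpolate at f = 8/10 with slerp weights a = sin((1−f)δ)/sin δ ≈ 0.210, b = sin(fδ)/sin δ ≈ 0.815.
p = a·p₁ + b·p₂ ≈ (-0.498, -0.662, 0.561); φ = arcsin(p_z) ≈ 34.09°, λ = atan2(p_y, p_x) ≈ -126.98°.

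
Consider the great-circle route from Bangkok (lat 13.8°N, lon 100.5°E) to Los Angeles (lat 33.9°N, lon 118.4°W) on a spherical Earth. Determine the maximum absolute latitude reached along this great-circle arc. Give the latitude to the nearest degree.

The great circle lies in the plane with unit normal n̂ = (p₁ × p₂)/|p₁ × p₂|.
Here n̂_z ≈ +0.582; the vertex latitude is φ_max = arccos|n̂_z| ≈ 54.4°.

≈ 54°N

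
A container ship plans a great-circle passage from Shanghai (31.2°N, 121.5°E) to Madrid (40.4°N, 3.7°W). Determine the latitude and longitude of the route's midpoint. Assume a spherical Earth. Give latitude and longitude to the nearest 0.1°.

From cos δ = sin φ₁ sin φ₂ + cos φ₁ cos φ₂ cos Δλ, the central angle is δ ≈ 1.611 rad (92.3°).
Interpolate at f = 1/2 with slerp weights a = sin((1−f)δ)/sin δ ≈ 0.722, b = sin(fδ)/sin δ ≈ 0.722.
p = a·p₁ + b·p₂ ≈ (0.226, 0.491, 0.841); φ = arcsin(p_z) ≈ 57.30°, λ = atan2(p_y, p_x) ≈ 65.29°.

≈ 57.3°N, 65.3°E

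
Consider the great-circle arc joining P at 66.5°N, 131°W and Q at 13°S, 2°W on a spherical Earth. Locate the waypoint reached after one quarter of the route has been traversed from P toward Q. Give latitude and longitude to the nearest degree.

The haversine formula gives a central angle δ ≈ 2.038 rad (116.8°) between the endpoints.
Interpolate at f = 1/4 with slerp weights a = sin((1−f)δ)/sin δ ≈ 1.119, b = sin(fδ)/sin δ ≈ 0.547.
p = a·p₁ + b·p₂ ≈ (0.239, -0.355, 0.904); φ = arcsin(p_z) ≈ 64.63°, λ = atan2(p_y, p_x) ≈ -56.04°.

≈ 65°N, 56°W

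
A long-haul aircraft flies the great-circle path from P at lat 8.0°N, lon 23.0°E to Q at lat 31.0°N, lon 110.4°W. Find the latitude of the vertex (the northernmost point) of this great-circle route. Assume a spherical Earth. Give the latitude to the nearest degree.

The great circle lies in the plane with unit normal n̂ = (p₁ × p₂)/|p₁ × p₂|.
Here n̂_z ≈ -0.718; the vertex latitude is φ_max = arccos|n̂_z| ≈ 44.1°.

≈ 44°N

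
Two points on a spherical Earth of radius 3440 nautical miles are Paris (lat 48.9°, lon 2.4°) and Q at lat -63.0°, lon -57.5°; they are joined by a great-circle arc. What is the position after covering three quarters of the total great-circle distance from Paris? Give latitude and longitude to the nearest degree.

≈ lat -37°, lon -33°

Convert each endpoint to a unit vector on the sphere (x = cos φ cos λ, y = cos φ sin λ, z = sin φ).
The central angle between the endpoints is δ = arccos(p₁·p₂) ≈ 2.120 rad (121.5°).
Interpolate at f = 3/4 with slerp weights a = sin((1−f)δ)/sin δ ≈ 0.593, b = sin(fδ)/sin δ ≈ 1.172.
p = a·p₁ + b·p₂ ≈ (0.675, -0.432, -0.598); φ = arcsin(p_z) ≈ -36.71°, λ = atan2(p_y, p_x) ≈ -32.64°.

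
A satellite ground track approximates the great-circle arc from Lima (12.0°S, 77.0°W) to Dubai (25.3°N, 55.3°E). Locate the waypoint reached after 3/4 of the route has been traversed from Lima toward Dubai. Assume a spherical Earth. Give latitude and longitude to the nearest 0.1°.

≈ 24.9°N, 18.4°E

From cos δ = sin φ₁ sin φ₂ + cos φ₁ cos φ₂ cos Δλ, the central angle is δ ≈ 2.324 rad (133.2°).
Interpolate at f = 3/4 with slerp weights a = sin((1−f)δ)/sin δ ≈ 0.752, b = sin(fδ)/sin δ ≈ 1.351.
p = a·p₁ + b·p₂ ≈ (0.861, 0.287, 0.421); φ = arcsin(p_z) ≈ 24.88°, λ = atan2(p_y, p_x) ≈ 18.43°.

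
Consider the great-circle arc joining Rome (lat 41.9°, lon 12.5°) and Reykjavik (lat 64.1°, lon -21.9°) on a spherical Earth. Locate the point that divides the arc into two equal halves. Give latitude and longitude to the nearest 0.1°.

≈ lat 54.2°, lon -0.1°

Write both endpoints as unit vectors p₁, p₂ with components (cos φ cos λ, cos φ sin λ, sin φ).
The central angle between the endpoints is δ = arccos(p₁·p₂) ≈ 0.518 rad (29.7°).
Interpolate at f = 1/2 with slerp weights a = sin((1−f)δ)/sin δ ≈ 0.517, b = sin(fδ)/sin δ ≈ 0.517.
p = a·p₁ + b·p₂ ≈ (0.585, -0.001, 0.811); φ = arcsin(p_z) ≈ 54.16°, λ = atan2(p_y, p_x) ≈ -0.09°.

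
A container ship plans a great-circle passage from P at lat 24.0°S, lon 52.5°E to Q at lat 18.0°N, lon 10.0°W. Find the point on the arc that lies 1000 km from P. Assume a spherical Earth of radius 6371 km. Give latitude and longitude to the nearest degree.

≈ lat 19°S, lon 44°E

From cos δ = sin φ₁ sin φ₂ + cos φ₁ cos φ₂ cos Δλ, the central angle is δ ≈ 1.292 rad (74.0°). The total great-circle distance is δ·R ≈ 1.292 × 6371 ≈ 8229 km, so the target fraction is f = 1000/8229 ≈ 0.122.
Interpolate at f ≈ 0.122 with slerp weights a = sin((1−f)δ)/sin δ ≈ 0.943, b = sin(fδ)/sin δ ≈ 0.163.
p = a·p₁ + b·p₂ ≈ (0.677, 0.657, -0.333); φ = arcsin(p_z) ≈ -19.47°, λ = atan2(p_y, p_x) ≈ 44.13°.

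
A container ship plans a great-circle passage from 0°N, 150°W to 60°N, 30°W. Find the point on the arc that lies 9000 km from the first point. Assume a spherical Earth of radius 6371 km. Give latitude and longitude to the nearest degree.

From cos δ = sin φ₁ sin φ₂ + cos φ₁ cos φ₂ cos Δλ, the central angle is δ ≈ 1.823 rad (104.5°). The total great-circle distance is δ·R ≈ 1.823 × 6371 ≈ 11617 km, so the target fraction is f = 9000/11617 ≈ 0.775.
Interpolate at f ≈ 0.775 with slerp weights a = sin((1−f)δ)/sin δ ≈ 0.412, b = sin(fδ)/sin δ ≈ 1.020.
p = a·p₁ + b·p₂ ≈ (0.084, -0.461, 0.883); φ = arcsin(p_z) ≈ 62.04°, λ = atan2(p_y, p_x) ≈ -79.63°.

≈ 62°N, 80°W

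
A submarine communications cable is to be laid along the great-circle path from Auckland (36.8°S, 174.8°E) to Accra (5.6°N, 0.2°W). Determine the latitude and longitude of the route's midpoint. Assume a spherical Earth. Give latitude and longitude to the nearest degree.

From cos δ = sin φ₁ sin φ₂ + cos φ₁ cos φ₂ cos Δλ, the central angle is δ ≈ 2.591 rad (148.5°).
Interpolate at f = 1/2 with slerp weights a = sin((1−f)δ)/sin δ ≈ 1.840, b = sin(fδ)/sin δ ≈ 1.840.
p = a·p₁ + b·p₂ ≈ (0.364, 0.127, -0.923); φ = arcsin(p_z) ≈ -67.32°, λ = atan2(p_y, p_x) ≈ 19.26°.

≈ 67°S, 19°E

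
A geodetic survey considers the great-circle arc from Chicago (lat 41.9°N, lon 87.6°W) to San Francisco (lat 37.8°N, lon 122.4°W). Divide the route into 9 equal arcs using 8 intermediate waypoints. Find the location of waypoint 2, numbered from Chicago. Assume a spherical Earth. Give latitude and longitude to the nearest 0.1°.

≈ lat 41.9°N, lon 95.6°W

The haversine formula gives a central angle δ ≈ 0.468 rad (26.8°) between the endpoints.
Interpolate at f = 2/9 with slerp weights a = sin((1−f)δ)/sin δ ≈ 0.789, b = sin(fδ)/sin δ ≈ 0.230.
p = a·p₁ + b·p₂ ≈ (-0.073, -0.740, 0.668); φ = arcsin(p_z) ≈ 41.92°, λ = atan2(p_y, p_x) ≈ -95.62°.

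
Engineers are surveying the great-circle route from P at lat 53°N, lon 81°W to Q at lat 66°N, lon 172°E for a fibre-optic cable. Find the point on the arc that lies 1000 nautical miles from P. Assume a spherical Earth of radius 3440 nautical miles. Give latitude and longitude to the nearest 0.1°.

Write both endpoints as unit vectors p₁, p₂ with components (cos φ cos λ, cos φ sin λ, sin φ).
The central angle between the endpoints is δ = arccos(p₁·p₂) ≈ 0.853 rad (48.9°). The total great-circle distance is δ·R ≈ 0.853 × 3440 ≈ 2933 nmi, so the target fraction is f = 1000/2933 ≈ 0.341.
Interpolate at f ≈ 0.341 with slerp weights a = sin((1−f)δ)/sin δ ≈ 0.708, b = sin(fδ)/sin δ ≈ 0.381.
p = a·p₁ + b·p₂ ≈ (-0.087, -0.399, 0.913); φ = arcsin(p_z) ≈ 65.90°, λ = atan2(p_y, p_x) ≈ -102.26°.

≈ lat 65.9°N, lon 102.3°W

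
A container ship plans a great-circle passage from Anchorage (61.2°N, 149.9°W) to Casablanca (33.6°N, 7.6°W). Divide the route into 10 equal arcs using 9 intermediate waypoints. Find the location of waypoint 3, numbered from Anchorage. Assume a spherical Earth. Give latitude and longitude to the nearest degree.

The haversine formula gives a central angle δ ≈ 1.403 rad (80.4°) between the endpoints.
Interpolate at f = 3/10 with slerp weights a = sin((1−f)δ)/sin δ ≈ 0.843, b = sin(fδ)/sin δ ≈ 0.414.
p = a·p₁ + b·p₂ ≈ (-0.009, -0.249, 0.968); φ = arcsin(p_z) ≈ 75.55°, λ = atan2(p_y, p_x) ≈ -92.17°.

≈ (76°N, 92°W)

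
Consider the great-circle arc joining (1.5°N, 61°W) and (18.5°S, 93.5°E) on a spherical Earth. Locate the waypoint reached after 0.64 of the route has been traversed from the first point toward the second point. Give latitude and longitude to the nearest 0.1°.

≈ (35.8°S, 35.1°E)

Write both endpoints as unit vectors p₁, p₂ with components (cos φ cos λ, cos φ sin λ, sin φ).
The central angle between the endpoints is δ = arccos(p₁·p₂) ≈ 2.614 rad (149.8°).
Interpolate at f = 0.64 with slerp weights a = sin((1−f)δ)/sin δ ≈ 1.605, b = sin(fδ)/sin δ ≈ 1.975.
p = a·p₁ + b·p₂ ≈ (0.663, 0.467, -0.585); φ = arcsin(p_z) ≈ -35.79°, λ = atan2(p_y, p_x) ≈ 35.13°.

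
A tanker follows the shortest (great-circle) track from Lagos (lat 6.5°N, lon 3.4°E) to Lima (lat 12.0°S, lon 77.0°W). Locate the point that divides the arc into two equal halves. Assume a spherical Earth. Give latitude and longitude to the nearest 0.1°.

≈ lat 3.6°S, lon 36.4°W

Write both endpoints as unit vectors p₁, p₂ with components (cos φ cos λ, cos φ sin λ, sin φ).
The central angle between the endpoints is δ = arccos(p₁·p₂) ≈ 1.432 rad (82.0°).
Interpolate at f = 1/2 with slerp weights a = sin((1−f)δ)/sin δ ≈ 0.663, b = sin(fδ)/sin δ ≈ 0.663.
p = a·p₁ + b·p₂ ≈ (0.803, -0.593, -0.063); φ = arcsin(p_z) ≈ -3.60°, λ = atan2(p_y, p_x) ≈ -36.42°.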